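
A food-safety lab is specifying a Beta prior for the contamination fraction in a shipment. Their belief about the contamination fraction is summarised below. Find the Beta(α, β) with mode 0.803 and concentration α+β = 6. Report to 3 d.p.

α = 4.212, β = 1.788

Mode = (α−1)/(κ−2) with κ = α+β, so α−1 = 0.803·4 = 3.212.
α = 4.212; β = κ − α = 1.788.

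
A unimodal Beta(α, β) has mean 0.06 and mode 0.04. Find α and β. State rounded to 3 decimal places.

With s = α+β: μ = α/s and mode = (α−1)/(s−2). Eliminating α = μs,
μs − 1 = m(s−2) ⇒ s(μ−m) = 1−2m ⇒ s = 0.92/0.02 = 46.0000.
So α = μs = 2.760, β = (1−μ)s = 43.240.

α = 2.760, β = 43.240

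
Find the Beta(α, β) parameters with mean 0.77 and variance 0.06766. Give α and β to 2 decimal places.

Write ν = α+β; then α = μν and Var = μ(1−μ)/(ν+1).
ν = μ(1−μ)/Var − 1 = 0.1771/0.06766 − 1 = 1.6175.
α = 0.77·1.6175 = 1.25, β = 0.23·1.6175 = 0.37.

α = 1.25, β = 0.37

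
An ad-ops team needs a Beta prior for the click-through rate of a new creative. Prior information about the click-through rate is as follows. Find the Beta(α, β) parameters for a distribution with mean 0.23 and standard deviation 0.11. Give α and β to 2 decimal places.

α = 3.14, β = 10.50

σ² = 0.11² = 0.0121.
With s = α+β, Var = μ(1−μ)/(s+1), so s+1 = (0.23×0.77)/0.0121 = 14.6364 and s = 13.6364.
α = μs = 3.14, β = (1−μ)s = 10.50.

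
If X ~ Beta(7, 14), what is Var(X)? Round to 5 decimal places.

μ = 7/21 = 0.333333; Var = μ(1−μ)/(α+β+1) = 0.2222222/22 = 0.01010.

0.01010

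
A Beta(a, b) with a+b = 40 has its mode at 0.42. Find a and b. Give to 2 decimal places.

a = 16.96, b = 23.04

For a,b>1 the mode is (a−1)/(a+b−2), so a = mode·(κ−2)+1 = 0.42×38+1 = 16.96.
And b = (1−mode)·(κ−2)+1 = 0.58×38+1 = 23.04.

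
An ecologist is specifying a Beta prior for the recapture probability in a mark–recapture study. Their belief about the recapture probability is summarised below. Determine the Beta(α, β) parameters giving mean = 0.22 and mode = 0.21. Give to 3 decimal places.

α = 12.760, β = 45.240

With s = α+β: μ = α/s and mode = (α−1)/(s−2). Eliminating α = μs,
μs − 1 = m(s−2) ⇒ s(μ−m) = 1−2m ⇒ s = 0.58/0.01 = 58.0000.
So α = μs = 12.760, β = (1−μ)s = 45.240.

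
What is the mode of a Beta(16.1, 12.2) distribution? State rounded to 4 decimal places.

0.5741

With α,β > 1, mode = (α−1)/(α+β−2) = 15.1/26.3 = 0.5741.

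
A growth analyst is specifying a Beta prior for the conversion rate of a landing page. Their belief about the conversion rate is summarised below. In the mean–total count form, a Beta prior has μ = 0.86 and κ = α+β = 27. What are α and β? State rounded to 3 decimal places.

Split κ in proportion μ : (1−μ): α = 0.86·27 = 23.220, β = 27 − 23.220 = 3.780.

α = 23.220, β = 3.780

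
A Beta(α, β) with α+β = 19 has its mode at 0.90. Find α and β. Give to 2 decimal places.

Mode = (α−1)/(κ−2) with κ = α+β, so α−1 = 0.90·17 = 15.30.
α = 16.30; β = κ − α = 2.70.

α = 16.30, β = 2.70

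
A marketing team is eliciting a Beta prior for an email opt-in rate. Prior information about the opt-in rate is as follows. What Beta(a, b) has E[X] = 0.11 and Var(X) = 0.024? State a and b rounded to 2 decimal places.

By moment matching, a+b = μ(1−μ)/σ² − 1 = (0.11·0.89)/0.024 − 1 = 4.0792 − 1 = 3.0792.
Since a/(a+b) = μ, a = 0.11·3.0792 = 0.34 and b = 0.89·3.0792 = 2.74.

a = 0.34, b = 2.74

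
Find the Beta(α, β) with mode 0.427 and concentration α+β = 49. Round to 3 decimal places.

α = 21.069, β = 27.931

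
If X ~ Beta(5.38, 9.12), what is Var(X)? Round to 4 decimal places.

0.0151

Var = αβ/[(α+β)²(α+β+1)] = (5.38×9.12)/(14.50²×15.50) = 49.0656/3258.875000 = 0.0151.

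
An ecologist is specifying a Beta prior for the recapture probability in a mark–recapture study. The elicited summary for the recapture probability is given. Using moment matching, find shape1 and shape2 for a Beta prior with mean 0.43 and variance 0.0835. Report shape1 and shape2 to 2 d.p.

Write ν = shape1+shape2; then shape1 = μν and Var = μ(1−μ)/(ν+1).
ν = μ(1−μ)/Var − 1 = 0.2451/0.0835 − 1 = 1.9353.
shape1 = 0.43·1.9353 = 0.83, shape2 = 0.57·1.9353 = 1.10.

shape1 = 0.83, shape2 = 1.10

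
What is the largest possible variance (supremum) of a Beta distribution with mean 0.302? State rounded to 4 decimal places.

0.2108

Var = μ(1−μ)/(α+β+1), which approaches μ(1−μ) as α+β → 0.
So the supremum is μ(1−μ) = 0.302×0.698 = 0.2108.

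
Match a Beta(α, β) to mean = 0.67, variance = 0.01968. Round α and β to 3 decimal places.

α = 6.857, β = 3.377

By moment matching, α+β = μ(1−μ)/σ² − 1 = (0.67·0.33)/0.01968 − 1 = 11.2348 − 1 = 10.2348.
Since α/(α+β) = μ, α = 0.67·10.2348 = 6.857 and β = 0.33·10.2348 = 3.377.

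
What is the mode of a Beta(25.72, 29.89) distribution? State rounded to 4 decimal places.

The density x^(α−1)(1−x)^(β−1) is maximised at (α−1)/(α+β−2) = 24.72/53.61 = 0.4611.

0.4611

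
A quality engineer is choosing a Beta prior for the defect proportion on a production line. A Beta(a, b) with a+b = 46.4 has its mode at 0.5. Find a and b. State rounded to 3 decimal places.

For a,b>1 the mode is (a−1)/(a+b−2), so a = mode·(κ−2)+1 = 0.5×44.4+1 = 23.200.
And b = (1−mode)·(κ−2)+1 = 0.5×44.4+1 = 23.200.

a = 23.200, b = 23.200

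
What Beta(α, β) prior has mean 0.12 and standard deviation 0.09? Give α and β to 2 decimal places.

α = 1.44, β = 10.59

First σ² = 0.0081. Setting α = μn, β = (1−μ)n with n = α+β,
μ(1−μ)/(n+1) = 0.0081 ⇒ n+1 = 0.1056/0.0081 = 13.0370 ⇒ n = 12.0370.
Hence α = 0.12×12.0370 = 1.44, β = 0.88×12.0370 = 10.59.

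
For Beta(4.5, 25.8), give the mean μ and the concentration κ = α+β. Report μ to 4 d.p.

μ = 0.1485, κ = 30.3

κ = α+β = 4.5+25.8 = 30.3; μ = α/κ = 4.5/30.3 = 0.1485.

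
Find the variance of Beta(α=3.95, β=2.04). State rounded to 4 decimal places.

μ = 3.95/5.99 = 0.659432; Var = μ(1−μ)/(α+β+1) = 0.2245813/6.99 = 0.0321.

0.0321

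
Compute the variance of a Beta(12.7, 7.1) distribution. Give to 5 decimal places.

μ = 12.7/19.8 = 0.641414; Var = μ(1−μ)/(α+β+1) = 0.2300020/20.8 = 0.01106.

0.01106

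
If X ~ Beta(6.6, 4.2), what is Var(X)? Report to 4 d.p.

0.0201

Var = αβ/[(α+β)²(α+β+1)] = (6.6×4.2)/(10.8²×11.8) = 27.72/1376.352 = 0.0201.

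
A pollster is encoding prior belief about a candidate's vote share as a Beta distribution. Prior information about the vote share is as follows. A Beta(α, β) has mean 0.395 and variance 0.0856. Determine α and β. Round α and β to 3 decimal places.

Let s = α+β. The Beta variance is μ(1−μ)/(s+1).
So s+1 = μ(1−μ)/σ² = (0.395×0.605)/0.0856 = 0.238975/0.0856 = 2.7918, giving s = 1.7918.
Then α = μs = 0.395×1.7918 = 0.708 and β = (1−μ)s = 0.605×1.7918 = 1.084.

α = 0.708, β = 1.084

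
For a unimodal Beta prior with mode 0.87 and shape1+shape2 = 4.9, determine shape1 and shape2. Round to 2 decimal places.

shape1 = 3.52, shape2 = 1.38

For shape1,shape2>1 the mode is (shape1−1)/(shape1+shape2−2), so shape1 = mode·(κ−2)+1 = 0.87×2.9+1 = 3.52.
And shape2 = (1−mode)·(κ−2)+1 = 0.13×2.9+1 = 1.38.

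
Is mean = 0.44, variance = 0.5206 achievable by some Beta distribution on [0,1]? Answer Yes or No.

No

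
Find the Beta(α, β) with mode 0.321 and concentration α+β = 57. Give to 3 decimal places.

α = 18.655, β = 38.345

Since the density peak of Beta(α,β) is at (α−1)/(α+β−2),
α = 1 + 0.321(57−2) = 18.655 and β = 57 − 18.655 = 38.345.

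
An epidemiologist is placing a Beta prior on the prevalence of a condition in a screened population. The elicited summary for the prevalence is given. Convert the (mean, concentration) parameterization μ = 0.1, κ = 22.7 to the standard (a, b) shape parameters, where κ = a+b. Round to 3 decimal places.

a = μκ = 0.1×22.7 = 2.270 and b = (1−μ)κ = 0.9×22.7 = 20.430.

a = 2.270, b = 20.430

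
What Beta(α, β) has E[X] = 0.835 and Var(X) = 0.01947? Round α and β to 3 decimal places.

α = 5.074, β = 1.003

Write ν = α+β; then α = μν and Var = μ(1−μ)/(ν+1).
ν = μ(1−μ)/Var − 1 = 0.137775/0.01947 − 1 = 6.0763.
α = 0.835·6.0763 = 5.074, β = 0.165·6.0763 = 1.003.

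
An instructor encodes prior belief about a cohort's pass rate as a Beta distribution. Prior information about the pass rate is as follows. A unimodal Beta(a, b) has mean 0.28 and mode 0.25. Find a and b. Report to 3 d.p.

Let s = a+b. Mean gives a = μs = 0.28s; mode gives (a−1)/(s−2) = 0.25.
Substituting: 0.28s − 1 = 0.25(s−2) = 0.25s − 0.50, so 0.03s = 0.50 and s = 16.6667.
Then a = 0.28×16.6667 = 4.667 and b = s−a = 12.000.

a = 4.667, b = 12.000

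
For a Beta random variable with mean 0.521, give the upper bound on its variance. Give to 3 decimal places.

0.250

For fixed mean μ the Beta variance is μ(1−μ)/(α+β+1), increasing as α+β decreases.
Its least upper bound (not attained) is μ(1−μ) = 0.521·0.479 = 0.250.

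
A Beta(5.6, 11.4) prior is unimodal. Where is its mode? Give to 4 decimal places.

0.3067

With α,β > 1, mode = (α−1)/(α+β−2) = 4.6/15.0 = 0.3067.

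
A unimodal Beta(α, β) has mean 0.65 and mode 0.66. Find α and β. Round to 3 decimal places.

α = 20.800, β = 11.200

With s = α+β: μ = α/s and mode = (α−1)/(s−2). Eliminating α = μs,
μs − 1 = m(s−2) ⇒ s(μ−m) = 1−2m ⇒ s = -0.32/-0.01 = 32.0000.
So α = μs = 20.800, β = (1−μ)s = 11.200.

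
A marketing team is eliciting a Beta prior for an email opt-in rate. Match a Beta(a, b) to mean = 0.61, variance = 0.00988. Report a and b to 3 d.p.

Write ν = a+b; then a = μν and Var = μ(1−μ)/(ν+1).
ν = μ(1−μ)/Var − 1 = 0.2379/0.00988 − 1 = 23.0789.
a = 0.61·23.0789 = 14.078, b = 0.39·23.0789 = 9.001.

a = 14.078, b = 9.001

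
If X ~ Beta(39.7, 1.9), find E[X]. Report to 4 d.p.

0.9543

The Beta mean is α/(α+β) = 39.7/(39.7+1.9) = 0.9543.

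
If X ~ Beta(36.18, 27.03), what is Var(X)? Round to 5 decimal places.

Var = αβ/[(α+β)²(α+β+1)] = (36.18×27.03)/(63.21²×64.21) = 977.9454/256551.318261 = 0.00381.

0.00381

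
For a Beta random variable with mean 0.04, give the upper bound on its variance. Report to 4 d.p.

0.0384

For fixed mean μ the Beta variance is μ(1−μ)/(α+β+1), increasing as α+β decreases.
Its least upper bound (not attained) is μ(1−μ) = 0.04·0.96 = 0.0384.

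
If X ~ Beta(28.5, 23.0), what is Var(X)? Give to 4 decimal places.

α+β = 51.5 and αβ = 655.50, so Var = αβ/[(α+β)²(α+β+1)] = 655.50/139243.125 = 0.0047.

0.0047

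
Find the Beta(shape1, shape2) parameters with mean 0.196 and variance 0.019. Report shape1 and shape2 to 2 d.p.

shape1 = 1.43, shape2 = 5.86

By moment matching, shape1+shape2 = μ(1−μ)/σ² − 1 = (0.196·0.804)/0.019 − 1 = 8.2939 − 1 = 7.2939.
Since shape1/(shape1+shape2) = μ, shape1 = 0.196·7.2939 = 1.43 and shape2 = 0.804·7.2939 = 5.86.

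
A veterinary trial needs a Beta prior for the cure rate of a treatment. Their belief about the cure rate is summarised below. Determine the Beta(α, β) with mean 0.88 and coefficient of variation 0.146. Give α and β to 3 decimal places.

Var = (CV·μ)² = (0.146×0.88)² = 0.016507.
α+β = μ(1−μ)/Var − 1 = 0.1056/0.016507 − 1 = 5.3972.
Thus α = 0.88·5.3972 = 4.750 and β = 0.12·5.3972 = 0.648.

α = 4.750, β = 0.648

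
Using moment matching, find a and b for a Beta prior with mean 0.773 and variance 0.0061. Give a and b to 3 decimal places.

a = 21.463, b = 6.303

By moment matching, a+b = μ(1−μ)/σ² − 1 = (0.773·0.227)/0.0061 − 1 = 28.7657 − 1 = 27.7657.
Since a/(a+b) = μ, a = 0.773·27.7657 = 21.463 and b = 0.227·27.7657 = 6.303.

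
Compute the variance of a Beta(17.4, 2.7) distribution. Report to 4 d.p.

0.0055

μ = 17.4/20.1 = 0.865672; Var = μ(1−μ)/(α+β+1) = 0.1162843/21.1 = 0.0055.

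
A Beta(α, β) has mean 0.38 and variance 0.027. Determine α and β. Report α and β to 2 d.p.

α = 2.94, β = 4.79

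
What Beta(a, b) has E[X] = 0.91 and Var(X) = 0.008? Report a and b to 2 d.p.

a = 8.41, b = 0.83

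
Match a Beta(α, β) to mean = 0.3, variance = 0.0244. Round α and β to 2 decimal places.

α = 2.28, β = 5.32

Write ν = α+β; then α = μν and Var = μ(1−μ)/(ν+1).
ν = μ(1−μ)/Var − 1 = 0.21/0.0244 − 1 = 7.6066.
α = 0.3·7.6066 = 2.28, β = 0.7·7.6066 = 5.32.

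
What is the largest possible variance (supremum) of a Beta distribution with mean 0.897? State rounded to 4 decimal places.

For fixed mean μ the Beta variance is μ(1−μ)/(α+β+1), increasing as α+β decreases.
Its least upper bound (not attained) is μ(1−μ) = 0.897·0.103 = 0.0924.

0.0924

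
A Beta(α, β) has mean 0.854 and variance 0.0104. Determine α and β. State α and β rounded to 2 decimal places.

Write ν = α+β; then α = μν and Var = μ(1−μ)/(ν+1).
ν = μ(1−μ)/Var − 1 = 0.124684/0.0104 − 1 = 10.9888.
α = 0.854·10.9888 = 9.38, β = 0.146·10.9888 = 1.60.

α = 9.38, β = 1.60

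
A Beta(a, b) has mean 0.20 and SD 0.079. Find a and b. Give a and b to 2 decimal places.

Variance = 0.079² = 0.006241. The moment-matching identity a+b = μ(1−μ)/Var − 1 gives
a+b = 0.1600/0.006241 − 1 = 24.6369, so a = μ·24.6369 = 4.93 and b = (1−μ)·24.6369 = 19.71.

a = 4.93, b = 19.71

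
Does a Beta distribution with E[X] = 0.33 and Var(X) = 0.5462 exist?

No

A Beta with mean μ has variance μ(1−μ)/(α+β+1) < μ(1−μ).
Here μ(1−μ) = 0.33×0.67 = 0.2211, and 0.5462 ≥ 0.2211.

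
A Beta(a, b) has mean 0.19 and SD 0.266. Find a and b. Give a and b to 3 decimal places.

σ² = 0.266² = 0.070756.
With s = a+b, Var = μ(1−μ)/(s+1), so s+1 = (0.19×0.81)/0.070756 = 2.1751 and s = 1.1751.
a = μs = 0.223, b = (1−μ)s = 0.952.

a = 0.223, b = 0.952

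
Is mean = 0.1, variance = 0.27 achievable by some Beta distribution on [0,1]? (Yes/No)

For any Beta, Var(X) < E[X]·(1−E[X]).
Here μ(1−μ) = 0.1×0.9 = 0.09, and 0.27 ≥ 0.09.

No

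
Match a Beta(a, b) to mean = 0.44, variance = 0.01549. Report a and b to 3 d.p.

By moment matching, a+b = μ(1−μ)/σ² − 1 = (0.44·0.56)/0.01549 − 1 = 15.9070 − 1 = 14.9070.
Since a/(a+b) = μ, a = 0.44·14.9070 = 6.559 and b = 0.56·14.9070 = 8.348.

a = 6.559, b = 8.348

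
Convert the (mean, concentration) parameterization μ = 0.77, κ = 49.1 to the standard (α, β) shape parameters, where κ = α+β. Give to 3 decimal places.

α = μκ = 0.77×49.1 = 37.807 and β = (1−μ)κ = 0.23×49.1 = 11.293.

α = 37.807, β = 11.293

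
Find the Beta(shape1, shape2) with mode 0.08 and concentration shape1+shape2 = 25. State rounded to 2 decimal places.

Mode = (shape1−1)/(κ−2) with κ = shape1+shape2, so shape1−1 = 0.08·23 = 1.84.
shape1 = 2.84; shape2 = κ − shape1 = 22.16.

shape1 = 2.84, shape2 = 22.16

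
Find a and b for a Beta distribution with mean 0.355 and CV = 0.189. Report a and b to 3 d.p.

Var = (CV·μ)² = (0.189×0.355)² = 0.004502.
a+b = μ(1−μ)/Var − 1 = 0.228975/0.004502 − 1 = 49.8637.
Thus a = 0.355·49.8637 = 17.702 and b = 0.645·49.8637 = 32.162.

a = 17.702, b = 32.162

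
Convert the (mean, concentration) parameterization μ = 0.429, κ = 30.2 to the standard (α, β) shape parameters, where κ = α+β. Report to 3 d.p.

Split κ in proportion μ : (1−μ): α = 0.429·30.2 = 12.956, β = 30.2 − 12.956 = 17.244.

α = 12.956, β = 17.244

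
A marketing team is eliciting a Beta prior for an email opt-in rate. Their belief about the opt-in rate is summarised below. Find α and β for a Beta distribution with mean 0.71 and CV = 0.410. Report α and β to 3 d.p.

Var = (CV·μ)² = (0.410×0.71)² = 0.084739.
α+β = μ(1−μ)/Var − 1 = 0.2059/0.084739 − 1 = 1.4298.
Thus α = 0.71·1.4298 = 1.015 and β = 0.29·1.4298 = 0.415.

α = 1.015, β = 0.415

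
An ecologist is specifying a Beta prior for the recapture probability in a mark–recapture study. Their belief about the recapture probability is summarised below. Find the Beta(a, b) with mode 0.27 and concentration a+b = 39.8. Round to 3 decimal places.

a = 11.206, b = 28.594

Since the density peak of Beta(a,b) is at (a−1)/(a+b−2),
a = 1 + 0.27(39.8−2) = 11.206 and b = 39.8 − 11.206 = 28.594.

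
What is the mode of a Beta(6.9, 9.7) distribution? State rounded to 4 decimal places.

The density x^(α−1)(1−x)^(β−1) is maximised at (α−1)/(α+β−2) = 5.9/14.6 = 0.4041.

0.4041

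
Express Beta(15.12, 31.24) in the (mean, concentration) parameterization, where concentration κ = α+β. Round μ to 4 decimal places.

μ = 0.3261, κ = 46.36

κ = α+β = 15.12+31.24 = 46.36; μ = α/κ = 15.12/46.36 = 0.3261.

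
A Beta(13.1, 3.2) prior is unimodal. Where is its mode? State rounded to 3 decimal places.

0.846

The density x^(α−1)(1−x)^(β−1) is maximised at (α−1)/(α+β−2) = 12.1/14.3 = 0.846.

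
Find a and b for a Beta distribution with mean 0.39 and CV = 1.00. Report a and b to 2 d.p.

Var = (CV·μ)² = (1.00×0.39)² = 0.152100.
a+b = μ(1−μ)/Var − 1 = 0.2379/0.152100 − 1 = 0.5641.
Thus a = 0.39·0.5641 = 0.22 and b = 0.61·0.5641 = 0.34.

a = 0.22, b = 0.34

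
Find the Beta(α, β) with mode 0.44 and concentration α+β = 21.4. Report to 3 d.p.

Since the density peak of Beta(α,β) is at (α−1)/(α+β−2),
α = 1 + 0.44(21.4−2) = 9.536 and β = 21.4 − 9.536 = 11.864.

α = 9.536, β = 11.864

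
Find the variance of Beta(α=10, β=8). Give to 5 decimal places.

0.01300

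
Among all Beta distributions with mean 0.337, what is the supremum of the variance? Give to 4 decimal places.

0.2234

Var = μ(1−μ)/(α+β+1), which approaches μ(1−μ) as α+β → 0.
So the supremum is μ(1−μ) = 0.337×0.663 = 0.2234.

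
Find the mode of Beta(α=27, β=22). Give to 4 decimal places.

0.5532

With α,β > 1, mode = (α−1)/(α+β−2) = 26/47 = 0.5532.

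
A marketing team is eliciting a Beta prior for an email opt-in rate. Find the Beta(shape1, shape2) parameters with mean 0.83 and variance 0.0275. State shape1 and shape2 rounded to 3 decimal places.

shape1 = 3.429, shape2 = 0.702

Write ν = shape1+shape2; then shape1 = μν and Var = μ(1−μ)/(ν+1).
ν = μ(1−μ)/Var − 1 = 0.1411/0.0275 − 1 = 4.1309.
shape1 = 0.83·4.1309 = 3.429, shape2 = 0.17·4.1309 = 0.702.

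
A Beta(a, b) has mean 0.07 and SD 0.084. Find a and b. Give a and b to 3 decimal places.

a = 0.576, b = 7.650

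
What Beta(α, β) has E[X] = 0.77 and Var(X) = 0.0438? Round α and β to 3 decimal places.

α = 2.343, β = 0.700

By moment matching, α+β = μ(1−μ)/σ² − 1 = (0.77·0.23)/0.0438 − 1 = 4.0434 − 1 = 3.0434.
Since α/(α+β) = μ, α = 0.77·3.0434 = 2.343 and β = 0.23·3.0434 = 0.700.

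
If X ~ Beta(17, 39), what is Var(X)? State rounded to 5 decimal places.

0.00371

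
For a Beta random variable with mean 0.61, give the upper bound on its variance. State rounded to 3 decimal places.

Var = μ(1−μ)/(α+β+1), which approaches μ(1−μ) as α+β → 0.
So the supremum is μ(1−μ) = 0.61×0.39 = 0.238.

0.238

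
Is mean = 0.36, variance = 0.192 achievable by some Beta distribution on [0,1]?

Yes

For any Beta, Var(X) < E[X]·(1−E[X]).
Here μ(1−μ) = 0.36×0.64 = 0.2304, and 0.192 < 0.2304.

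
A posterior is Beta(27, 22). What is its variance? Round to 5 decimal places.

0.00495

α+β = 49 and αβ = 594, so Var = αβ/[(α+β)²(α+β+1)] = 594/120050 = 0.00495.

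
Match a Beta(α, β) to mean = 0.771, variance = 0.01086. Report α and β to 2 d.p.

α = 11.76, β = 3.49

Let s = α+β. The Beta variance is μ(1−μ)/(s+1).
So s+1 = μ(1−μ)/σ² = (0.771×0.229)/0.01086 = 0.176559/0.01086 = 16.2577, giving s = 15.2577.
Then α = μs = 0.771×15.2577 = 11.76 and β = (1−μ)s = 0.229×15.2577 = 3.49.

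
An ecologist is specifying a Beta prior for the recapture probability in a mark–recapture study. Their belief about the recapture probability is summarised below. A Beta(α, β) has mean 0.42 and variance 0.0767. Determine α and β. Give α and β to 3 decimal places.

α = 0.914, β = 1.262

Write ν = α+β; then α = μν and Var = μ(1−μ)/(ν+1).
ν = μ(1−μ)/Var − 1 = 0.2436/0.0767 − 1 = 2.1760.
α = 0.42·2.1760 = 0.914, β = 0.58·2.1760 = 1.262.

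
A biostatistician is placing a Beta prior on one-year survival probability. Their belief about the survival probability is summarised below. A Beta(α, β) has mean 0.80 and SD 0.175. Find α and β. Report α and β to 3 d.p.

α = 3.380, β = 0.845

Variance = 0.175² = 0.030625. The moment-matching identity α+β = μ(1−μ)/Var − 1 gives
α+β = 0.1600/0.030625 − 1 = 4.2245, so α = μ·4.2245 = 3.380 and β = (1−μ)·4.2245 = 0.845.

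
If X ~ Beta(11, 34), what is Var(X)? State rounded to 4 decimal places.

μ = 11/45 = 0.244444; Var = μ(1−μ)/(α+β+1) = 0.1846914/46 = 0.0040.

0.0040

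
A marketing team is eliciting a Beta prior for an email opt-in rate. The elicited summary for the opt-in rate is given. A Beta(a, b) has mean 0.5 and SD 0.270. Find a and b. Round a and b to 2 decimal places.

a = 1.21, b = 1.21

Variance = 0.270² = 0.072900. The moment-matching identity a+b = μ(1−μ)/Var − 1 gives
a+b = 0.25/0.072900 − 1 = 2.4294, so a = μ·2.4294 = 1.21 and b = (1−μ)·2.4294 = 1.21.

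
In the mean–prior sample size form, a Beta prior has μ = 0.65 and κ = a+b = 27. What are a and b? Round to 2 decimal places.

Split κ in proportion μ : (1−μ): a = 0.65·27 = 17.55, b = 27 − 17.55 = 9.45.

a = 17.55, b = 9.45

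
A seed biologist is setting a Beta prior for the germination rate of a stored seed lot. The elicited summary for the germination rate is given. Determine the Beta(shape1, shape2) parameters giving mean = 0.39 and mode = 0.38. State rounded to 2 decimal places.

shape1 = 9.36, shape2 = 14.64

With s = shape1+shape2: μ = shape1/s and mode = (shape1−1)/(s−2). Eliminating shape1 = μs,
μs − 1 = m(s−2) ⇒ s(μ−m) = 1−2m ⇒ s = 0.24/0.01 = 24.0000.
So shape1 = μs = 9.36, shape2 = (1−μ)s = 14.64.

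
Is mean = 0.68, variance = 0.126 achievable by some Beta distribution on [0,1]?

Yes

The Beta variance bound is σ² < μ(1−μ).
Here μ(1−μ) = 0.68×0.32 = 0.2176, and 0.126 < 0.2176.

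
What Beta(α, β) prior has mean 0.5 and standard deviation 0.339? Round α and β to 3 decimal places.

α = 0.588, β = 0.588

Variance = 0.339² = 0.114921. The moment-matching identity α+β = μ(1−μ)/Var − 1 gives
α+β = 0.25/0.114921 − 1 = 1.1754, so α = μ·1.1754 = 0.588 and β = (1−μ)·1.1754 = 0.588.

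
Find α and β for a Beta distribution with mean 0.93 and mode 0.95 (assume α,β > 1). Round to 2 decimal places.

Let s = α+β. Mean gives α = μs = 0.93s; mode gives (α−1)/(s−2) = 0.95.
Substituting: 0.93s − 1 = 0.95(s−2) = 0.95s − 1.90, so -0.02s = -0.90 and s = 45.0000.
Then α = 0.93×45.0000 = 41.85 and β = s−α = 3.15.

α = 41.85, β = 3.15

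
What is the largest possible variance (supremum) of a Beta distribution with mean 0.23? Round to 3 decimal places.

0.177

For fixed mean μ the Beta variance is μ(1−μ)/(α+β+1), increasing as α+β decreases.
Its least upper bound (not attained) is μ(1−μ) = 0.23·0.77 = 0.177.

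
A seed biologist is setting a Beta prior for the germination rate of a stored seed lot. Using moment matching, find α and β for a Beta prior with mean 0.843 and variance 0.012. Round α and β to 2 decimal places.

α = 8.45, β = 1.57

Write ν = α+β; then α = μν and Var = μ(1−μ)/(ν+1).
ν = μ(1−μ)/Var − 1 = 0.132351/0.012 − 1 = 10.0293.
α = 0.843·10.0293 = 8.45, β = 0.157·10.0293 = 1.57.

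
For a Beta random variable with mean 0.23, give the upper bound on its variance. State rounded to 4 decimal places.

0.1771

Var = μ(1−μ)/(α+β+1), which approaches μ(1−μ) as α+β → 0.
So the supremum is μ(1−μ) = 0.23×0.77 = 0.1771.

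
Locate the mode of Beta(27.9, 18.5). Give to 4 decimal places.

0.6059

With α,β > 1, mode = (α−1)/(α+β−2) = 26.9/44.4 = 0.6059.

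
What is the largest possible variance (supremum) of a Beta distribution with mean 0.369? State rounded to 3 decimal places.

0.233

Var = μ(1−μ)/(α+β+1), which approaches μ(1−μ) as α+β → 0.
So the supremum is μ(1−μ) = 0.369×0.631 = 0.233.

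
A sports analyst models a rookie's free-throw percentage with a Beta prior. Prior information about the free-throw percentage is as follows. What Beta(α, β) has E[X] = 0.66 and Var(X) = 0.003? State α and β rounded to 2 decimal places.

α = 48.71, β = 25.09

Write ν = α+β; then α = μν and Var = μ(1−μ)/(ν+1).
ν = μ(1−μ)/Var − 1 = 0.2244/0.003 − 1 = 73.8000.
α = 0.66·73.8000 = 48.71, β = 0.34·73.8000 = 25.09.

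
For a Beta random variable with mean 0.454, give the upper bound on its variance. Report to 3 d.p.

Var = μ(1−μ)/(α+β+1), which approaches μ(1−μ) as α+β → 0.
So the supremum is μ(1−μ) = 0.454×0.546 = 0.248.

0.248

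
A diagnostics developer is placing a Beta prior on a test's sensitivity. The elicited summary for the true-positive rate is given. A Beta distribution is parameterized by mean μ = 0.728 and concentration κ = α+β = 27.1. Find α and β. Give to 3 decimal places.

α = 19.729, β = 7.371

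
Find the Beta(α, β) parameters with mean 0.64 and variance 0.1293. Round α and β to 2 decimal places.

Write ν = α+β; then α = μν and Var = μ(1−μ)/(ν+1).
ν = μ(1−μ)/Var − 1 = 0.2304/0.1293 − 1 = 0.7819.
α = 0.64·0.7819 = 0.50, β = 0.36·0.7819 = 0.28.

α = 0.50, β = 0.28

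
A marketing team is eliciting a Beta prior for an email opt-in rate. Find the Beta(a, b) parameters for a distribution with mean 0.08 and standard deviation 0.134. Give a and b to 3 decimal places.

a = 0.248, b = 2.851

Variance = 0.134² = 0.017956. The moment-matching identity a+b = μ(1−μ)/Var − 1 gives
a+b = 0.0736/0.017956 − 1 = 3.0989, so a = μ·3.0989 = 0.248 and b = (1−μ)·3.0989 = 2.851.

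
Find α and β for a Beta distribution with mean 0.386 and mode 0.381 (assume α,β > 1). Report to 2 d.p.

α = 18.37, β = 29.23

Let s = α+β. Mean gives α = μs = 0.386s; mode gives (α−1)/(s−2) = 0.381.
Substituting: 0.386s − 1 = 0.381(s−2) = 0.381s − 0.762, so 0.005s = 0.238 and s = 47.6000.
Then α = 0.386×47.6000 = 18.37 and β = s−α = 29.23.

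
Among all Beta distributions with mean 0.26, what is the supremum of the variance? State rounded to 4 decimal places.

0.1924

For fixed mean μ the Beta variance is μ(1−μ)/(α+β+1), increasing as α+β decreases.
Its least upper bound (not attained) is μ(1−μ) = 0.26·0.74 = 0.1924.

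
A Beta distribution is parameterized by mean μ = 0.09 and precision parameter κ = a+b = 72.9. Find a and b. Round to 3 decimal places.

a = 6.561, b = 66.339

a = μκ = 0.09×72.9 = 6.561 and b = (1−μ)κ = 0.91×72.9 = 66.339.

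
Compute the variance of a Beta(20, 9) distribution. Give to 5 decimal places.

Var = αβ/[(α+β)²(α+β+1)] = (20×9)/(29²×30) = 180/25230 = 0.00713.

0.00713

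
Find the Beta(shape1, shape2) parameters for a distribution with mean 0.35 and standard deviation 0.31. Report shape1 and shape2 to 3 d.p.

shape1 = 0.479, shape2 = 0.889

First σ² = 0.0961. Setting shape1 = μn, shape2 = (1−μ)n with n = shape1+shape2,
μ(1−μ)/(n+1) = 0.0961 ⇒ n+1 = 0.2275/0.0961 = 2.3673 ⇒ n = 1.3673.
Hence shape1 = 0.35×1.3673 = 0.479, shape2 = 0.65×1.3673 = 0.889.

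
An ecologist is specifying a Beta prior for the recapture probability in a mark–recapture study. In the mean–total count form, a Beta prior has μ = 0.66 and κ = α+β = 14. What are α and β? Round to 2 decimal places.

α = μκ = 0.66×14 = 9.24 and β = (1−μ)κ = 0.34×14 = 4.76.

α = 9.24, β = 4.76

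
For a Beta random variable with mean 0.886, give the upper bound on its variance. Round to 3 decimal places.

Var = μ(1−μ)/(α+β+1), which approaches μ(1−μ) as α+β → 0.
So the supremum is μ(1−μ) = 0.886×0.114 = 0.101.

0.101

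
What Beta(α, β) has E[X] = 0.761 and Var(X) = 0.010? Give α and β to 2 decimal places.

α = 13.08, β = 4.11

Let s = α+β. The Beta variance is μ(1−μ)/(s+1).
So s+1 = μ(1−μ)/σ² = (0.761×0.239)/0.010 = 0.181879/0.010 = 18.1879, giving s = 17.1879.
Then α = μs = 0.761×17.1879 = 13.08 and β = (1−μ)s = 0.239×17.1879 = 4.11.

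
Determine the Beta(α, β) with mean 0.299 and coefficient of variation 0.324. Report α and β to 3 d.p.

α = 6.379, β = 14.955

Var = (CV·μ)² = (0.324×0.299)² = 0.009385.
α+β = μ(1−μ)/Var − 1 = 0.209599/0.009385 − 1 = 21.3335.
Thus α = 0.299·21.3335 = 6.379 and β = 0.701·21.3335 = 14.955.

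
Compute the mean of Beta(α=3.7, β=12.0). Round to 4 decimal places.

0.2357

E[X] = α/(α+β) = 3.7/15.7 = 0.2357.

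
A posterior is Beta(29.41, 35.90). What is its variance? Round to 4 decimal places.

0.0037

α+β = 65.31 and αβ = 1055.8190, so Var = αβ/[(α+β)²(α+β+1)] = 1055.8190/282838.415391 = 0.0037.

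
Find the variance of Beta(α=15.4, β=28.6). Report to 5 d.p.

α+β = 44.0 and αβ = 440.44, so Var = αβ/[(α+β)²(α+β+1)] = 440.44/87120.000 = 0.00506.

0.00506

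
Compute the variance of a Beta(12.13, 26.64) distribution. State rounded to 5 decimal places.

0.00541

μ = 12.13/38.77 = 0.312871; Var = μ(1−μ)/(α+β+1) = 0.2149827/39.77 = 0.00541.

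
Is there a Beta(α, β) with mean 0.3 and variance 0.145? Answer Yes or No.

Yes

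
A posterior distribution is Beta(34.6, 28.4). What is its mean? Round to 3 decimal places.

The Beta mean is α/(α+β) = 34.6/(34.6+28.4) = 0.549.

0.549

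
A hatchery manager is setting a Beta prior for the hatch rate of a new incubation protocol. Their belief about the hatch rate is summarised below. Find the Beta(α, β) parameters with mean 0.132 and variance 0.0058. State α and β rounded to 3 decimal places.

Let s = α+β. The Beta variance is μ(1−μ)/(s+1).
So s+1 = μ(1−μ)/σ² = (0.132×0.868)/0.0058 = 0.114576/0.0058 = 19.7545, giving s = 18.7545.
Then α = μs = 0.132×18.7545 = 2.476 and β = (1−μ)s = 0.868×18.7545 = 16.279.

α = 2.476, β = 16.279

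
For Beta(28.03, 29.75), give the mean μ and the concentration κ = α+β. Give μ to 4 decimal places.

μ = 0.4851, κ = 57.78

κ = α+β = 28.03+29.75 = 57.78; μ = α/κ = 28.03/57.78 = 0.4851.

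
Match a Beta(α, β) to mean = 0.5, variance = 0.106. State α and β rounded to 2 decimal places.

α = 0.68, β = 0.68

Let s = α+β. The Beta variance is μ(1−μ)/(s+1).
So s+1 = μ(1−μ)/σ² = (0.5×0.5)/0.106 = 0.25/0.106 = 2.3585, giving s = 1.3585.
Then α = μs = 0.5×1.3585 = 0.68 and β = (1−μ)s = 0.5×1.3585 = 0.68.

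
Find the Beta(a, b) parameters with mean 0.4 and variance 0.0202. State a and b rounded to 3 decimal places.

a = 4.352, b = 6.529

By moment matching, a+b = μ(1−μ)/σ² − 1 = (0.4·0.6)/0.0202 − 1 = 11.8812 − 1 = 10.8812.
Since a/(a+b) = μ, a = 0.4·10.8812 = 4.352 and b = 0.6·10.8812 = 6.529.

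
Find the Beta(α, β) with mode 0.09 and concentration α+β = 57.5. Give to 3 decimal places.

α = 5.995, β = 51.505

Since the density peak of Beta(α,β) is at (α−1)/(α+β−2),
α = 1 + 0.09(57.5−2) = 5.995 and β = 57.5 − 5.995 = 51.505.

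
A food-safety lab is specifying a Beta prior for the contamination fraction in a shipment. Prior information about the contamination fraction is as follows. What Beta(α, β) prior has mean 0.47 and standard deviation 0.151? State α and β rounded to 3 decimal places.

α = 4.665, β = 5.260

σ² = 0.151² = 0.022801.
With s = α+β, Var = μ(1−μ)/(s+1), so s+1 = (0.47×0.53)/0.022801 = 10.9250 and s = 9.9250.
α = μs = 4.665, β = (1−μ)s = 5.260.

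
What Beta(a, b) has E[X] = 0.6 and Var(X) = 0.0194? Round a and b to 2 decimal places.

a = 6.82, b = 4.55

By moment matching, a+b = μ(1−μ)/σ² − 1 = (0.6·0.4)/0.0194 − 1 = 12.3711 − 1 = 11.3711.
Since a/(a+b) = μ, a = 0.6·11.3711 = 6.82 and b = 0.4·11.3711 = 4.55.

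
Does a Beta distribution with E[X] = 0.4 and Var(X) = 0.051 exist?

Yes

For any Beta, Var(X) < E[X]·(1−E[X]).
Here μ(1−μ) = 0.4×0.6 = 0.24, and 0.051 < 0.24.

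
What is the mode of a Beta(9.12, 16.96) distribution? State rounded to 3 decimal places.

0.337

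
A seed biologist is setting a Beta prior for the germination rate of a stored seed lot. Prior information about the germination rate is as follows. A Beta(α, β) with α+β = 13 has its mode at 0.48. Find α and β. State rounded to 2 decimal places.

α = 6.28, β = 6.72

Mode = (α−1)/(κ−2) with κ = α+β, so α−1 = 0.48·11 = 5.28.
α = 6.28; β = κ − α = 6.72.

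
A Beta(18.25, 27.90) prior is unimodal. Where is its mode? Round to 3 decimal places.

With α,β > 1, mode = (α−1)/(α+β−2) = 17.25/44.15 = 0.391.

0.391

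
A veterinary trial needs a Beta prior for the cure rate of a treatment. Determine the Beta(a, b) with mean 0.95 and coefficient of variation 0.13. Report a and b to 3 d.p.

a = 2.009, b = 0.106

Var = (CV·μ)² = (0.13×0.95)² = 0.015252.
a+b = μ(1−μ)/Var − 1 = 0.0475/0.015252 − 1 = 2.1143.
Thus a = 0.95·2.1143 = 2.009 and b = 0.05·2.1143 = 0.106.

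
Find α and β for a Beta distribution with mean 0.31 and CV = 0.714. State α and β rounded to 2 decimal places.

σ = CV·μ = 0.714×0.31 = 0.22134, so σ² = 0.048991.
s+1 = μ(1−μ)/σ² = 0.2139/0.048991 = 4.3661, so s = α+β = 3.3661.
α = μs = 1.04, β = (1−μ)s = 2.32.

α = 1.04, β = 2.32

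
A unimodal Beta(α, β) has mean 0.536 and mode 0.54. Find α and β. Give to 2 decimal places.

α = 10.72, β = 9.28

With s = α+β: μ = α/s and mode = (α−1)/(s−2). Eliminating α = μs,
μs − 1 = m(s−2) ⇒ s(μ−m) = 1−2m ⇒ s = -0.08/-0.004 = 20.0000.
So α = μs = 10.72, β = (1−μ)s = 9.28.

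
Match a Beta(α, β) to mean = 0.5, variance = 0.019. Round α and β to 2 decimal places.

α = 6.08, β = 6.08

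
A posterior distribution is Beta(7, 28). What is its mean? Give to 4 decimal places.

0.2000

E[X] = α/(α+β) = 7/35 = 0.2000.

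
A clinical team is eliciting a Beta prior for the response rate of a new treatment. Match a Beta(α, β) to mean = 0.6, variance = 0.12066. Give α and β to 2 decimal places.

α = 0.59, β = 0.40

Let s = α+β. The Beta variance is μ(1−μ)/(s+1).
So s+1 = μ(1−μ)/σ² = (0.6×0.4)/0.12066 = 0.24/0.12066 = 1.9891, giving s = 0.9891.
Then α = μs = 0.6×0.9891 = 0.59 and β = (1−μ)s = 0.4×0.9891 = 0.40.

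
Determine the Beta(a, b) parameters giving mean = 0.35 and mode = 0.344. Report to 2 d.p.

a = 18.20, b = 33.80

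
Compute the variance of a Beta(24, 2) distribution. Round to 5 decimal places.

0.00263

Var = αβ/[(α+β)²(α+β+1)] = (24×2)/(26²×27) = 48/18252 = 0.00263.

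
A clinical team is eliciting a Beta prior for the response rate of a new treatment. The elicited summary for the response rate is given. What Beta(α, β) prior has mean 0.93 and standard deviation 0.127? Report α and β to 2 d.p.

σ² = 0.127² = 0.016129.
With s = α+β, Var = μ(1−μ)/(s+1), so s+1 = (0.93×0.07)/0.016129 = 4.0362 and s = 3.0362.
α = μs = 2.82, β = (1−μ)s = 0.21.

α = 2.82, β = 0.21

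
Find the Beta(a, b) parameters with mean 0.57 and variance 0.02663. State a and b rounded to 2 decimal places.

a = 4.68, b = 3.53

Let s = a+b. The Beta variance is μ(1−μ)/(s+1).
So s+1 = μ(1−μ)/σ² = (0.57×0.43)/0.02663 = 0.2451/0.02663 = 9.2039, giving s = 8.2039.
Then a = μs = 0.57×8.2039 = 4.68 and b = (1−μ)s = 0.43×8.2039 = 3.53.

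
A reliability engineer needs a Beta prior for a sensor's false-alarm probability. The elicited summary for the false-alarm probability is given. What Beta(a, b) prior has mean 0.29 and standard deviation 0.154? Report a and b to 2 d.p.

Variance = 0.154² = 0.023716. The moment-matching identity a+b = μ(1−μ)/Var − 1 gives
a+b = 0.2059/0.023716 − 1 = 7.6819, so a = μ·7.6819 = 2.23 and b = (1−μ)·7.6819 = 5.45.

a = 2.23, b = 5.45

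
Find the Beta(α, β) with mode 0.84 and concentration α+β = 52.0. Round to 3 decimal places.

α = 43.000, β = 9.000

Since the density peak of Beta(α,β) is at (α−1)/(α+β−2),
α = 1 + 0.84(52.0−2) = 43.000 and β = 52.0 − 43.000 = 9.000.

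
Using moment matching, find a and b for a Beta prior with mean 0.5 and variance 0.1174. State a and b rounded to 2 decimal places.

By moment matching, a+b = μ(1−μ)/σ² − 1 = (0.5·0.5)/0.1174 − 1 = 2.1295 − 1 = 1.1295.
Since a/(a+b) = μ, a = 0.5·1.1295 = 0.56 and b = 0.5·1.1295 = 0.56.

a = 0.56, b = 0.56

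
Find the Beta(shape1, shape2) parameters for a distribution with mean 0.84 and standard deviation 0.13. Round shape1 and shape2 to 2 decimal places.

shape1 = 5.84, shape2 = 1.11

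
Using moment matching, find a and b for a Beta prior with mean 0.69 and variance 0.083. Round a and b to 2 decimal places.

a = 1.09, b = 0.49

By moment matching, a+b = μ(1−μ)/σ² − 1 = (0.69·0.31)/0.083 − 1 = 2.5771 − 1 = 1.5771.
Since a/(a+b) = μ, a = 0.69·1.5771 = 1.09 and b = 0.31·1.5771 = 0.49.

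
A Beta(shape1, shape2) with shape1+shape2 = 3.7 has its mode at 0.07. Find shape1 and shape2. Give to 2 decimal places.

shape1 = 1.12, shape2 = 2.58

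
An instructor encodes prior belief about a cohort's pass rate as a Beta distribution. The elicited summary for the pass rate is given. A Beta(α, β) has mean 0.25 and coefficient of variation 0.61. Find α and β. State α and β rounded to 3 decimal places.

Var = (CV·μ)² = (0.61×0.25)² = 0.023256.
α+β = μ(1−μ)/Var − 1 = 0.1875/0.023256 − 1 = 7.0623.
Thus α = 0.25·7.0623 = 1.766 and β = 0.75·7.0623 = 5.297.

α = 1.766, β = 5.297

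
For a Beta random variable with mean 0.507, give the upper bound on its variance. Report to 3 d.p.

Var = μ(1−μ)/(α+β+1), which approaches μ(1−μ) as α+β → 0.
So the supremum is μ(1−μ) = 0.507×0.493 = 0.250.

0.250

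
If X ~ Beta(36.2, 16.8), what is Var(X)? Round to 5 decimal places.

Var = αβ/[(α+β)²(α+β+1)] = (36.2×16.8)/(53.0²×54.0) = 608.16/151686.000 = 0.00401.

0.00401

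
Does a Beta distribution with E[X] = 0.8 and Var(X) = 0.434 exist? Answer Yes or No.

No

For any Beta, Var(X) < E[X]·(1−E[X]).
Here μ(1−μ) = 0.8×0.2 = 0.16, and 0.434 ≥ 0.16.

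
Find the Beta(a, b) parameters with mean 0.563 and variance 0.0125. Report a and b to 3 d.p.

Let s = a+b. The Beta variance is μ(1−μ)/(s+1).
So s+1 = μ(1−μ)/σ² = (0.563×0.437)/0.0125 = 0.246031/0.0125 = 19.6825, giving s = 18.6825.
Then a = μs = 0.563×18.6825 = 10.518 and b = (1−μ)s = 0.437×18.6825 = 8.164.

a = 10.518, b = 8.164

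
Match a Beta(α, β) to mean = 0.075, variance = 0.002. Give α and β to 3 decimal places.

Write ν = α+β; then α = μν and Var = μ(1−μ)/(ν+1).
ν = μ(1−μ)/Var − 1 = 0.069375/0.002 − 1 = 33.6875.
α = 0.075·33.6875 = 2.527, β = 0.925·33.6875 = 31.161.

α = 2.527, β = 31.161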